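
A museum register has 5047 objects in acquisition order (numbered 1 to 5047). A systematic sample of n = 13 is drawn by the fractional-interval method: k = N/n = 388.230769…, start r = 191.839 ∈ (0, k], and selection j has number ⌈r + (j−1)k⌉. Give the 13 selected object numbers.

j=1: r + 0k = 191.839 → ⌈·⌉ = 192
j=2: r + 1k = 580.069769… → ⌈·⌉ = 581
j=3: r + 2k = 968.300538… → ⌈·⌉ = 969
j=4: r + 3k = 1356.531307… → ⌈·⌉ = 1357
j=5: r + 4k = 1744.762076… → ⌈·⌉ = 1745
j=6: r + 5k = 2132.992846… → ⌈·⌉ = 2133
j=7: r + 6k = 2521.223615… → ⌈·⌉ = 2522
j=8: r + 7k = 2909.454384… → ⌈·⌉ = 2910
j=9: r + 8k = 3297.685153… → ⌈·⌉ = 3298
j=10: r + 9k = 3685.915923… → ⌈·⌉ = 3686
j=11: r + 10k = 4074.146692… → ⌈·⌉ = 4075
j=12: r + 11k = 4462.377461… → ⌈·⌉ = 4463
j=13: r + 12k = 4850.608230… → ⌈·⌉ = 4851

192, 581, 969, 1357, 1745, 2133, 2522, 2910, 3298, 3686, 4075, 4463, 4851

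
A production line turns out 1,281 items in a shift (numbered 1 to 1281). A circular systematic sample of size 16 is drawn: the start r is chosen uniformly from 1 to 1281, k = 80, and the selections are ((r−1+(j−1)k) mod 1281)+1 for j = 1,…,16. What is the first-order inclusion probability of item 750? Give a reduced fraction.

For each position j, as r ranges over 1…1281 the j-th selection hits every item exactly once, so item 750 is selected for exactly 16 of the 1281 starts.
Inclusion probability = 16/1281.

16/1281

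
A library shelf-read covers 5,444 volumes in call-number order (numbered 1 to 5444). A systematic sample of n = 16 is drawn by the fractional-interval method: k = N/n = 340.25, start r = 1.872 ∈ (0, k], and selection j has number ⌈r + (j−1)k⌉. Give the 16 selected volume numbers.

2, 343, 683, 1023, 1363, 1704, 2044, 2384, 2724, 3065, 3405, 3745, 4085, 4426, 4766, 5106

j=1: r + 0k = 1.872 → ⌈·⌉ = 2
j=2: r + 1k = 342.122 → ⌈·⌉ = 343
j=3: r + 2k = 682.372 → ⌈·⌉ = 683
j=4: r + 3k = 1022.622 → ⌈·⌉ = 1023
j=5: r + 4k = 1362.872 → ⌈·⌉ = 1363
j=6: r + 5k = 1703.122 → ⌈·⌉ = 1704
j=7: r + 6k = 2043.372 → ⌈·⌉ = 2044
j=8: r + 7k = 2383.622 → ⌈·⌉ = 2384
j=9: r + 8k = 2723.872 → ⌈·⌉ = 2724
j=10: r + 9k = 3064.122 → ⌈·⌉ = 3065
j=11: r + 10k = 3404.372 → ⌈·⌉ = 3405
j=12: r + 11k = 3744.622 → ⌈·⌉ = 3745
j=13: r + 12k = 4084.872 → ⌈·⌉ = 4085
j=14: r + 13k = 4425.122 → ⌈·⌉ = 4426
j=15: r + 14k = 4765.372 → ⌈·⌉ = 4766
j=16: r + 15k = 5105.622 → ⌈·⌉ = 5106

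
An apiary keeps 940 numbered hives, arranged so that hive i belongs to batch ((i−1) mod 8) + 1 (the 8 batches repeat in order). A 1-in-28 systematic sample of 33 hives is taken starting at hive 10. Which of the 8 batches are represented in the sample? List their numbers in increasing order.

2, 6

Consecutive selections differ by k = 28, so their batch numbers differ by 28 mod 8 = 4.
gcd(28, 8) = 4, so the sample visits 8/4 = 2 distinct residues mod 8.
Start 10 is batch 2; the batches hit are 2, 6.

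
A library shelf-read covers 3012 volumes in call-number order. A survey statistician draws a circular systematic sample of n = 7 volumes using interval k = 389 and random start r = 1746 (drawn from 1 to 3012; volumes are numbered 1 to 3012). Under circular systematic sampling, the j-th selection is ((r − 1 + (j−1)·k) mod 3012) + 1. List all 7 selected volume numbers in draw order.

Selection 1: 1746
Selection 2: 1746 + 389 = 2135
Selection 3: 2135 + 389 = 2524
Selection 4: 2524 + 389 = 2913
Selection 5: 2913 + 389 = 3302 → 3302 − 3012 = 290
Selection 6: 290 + 389 = 679
Selection 7: 679 + 389 = 1068

1746, 2135, 2524, 2913, 290, 679, 1068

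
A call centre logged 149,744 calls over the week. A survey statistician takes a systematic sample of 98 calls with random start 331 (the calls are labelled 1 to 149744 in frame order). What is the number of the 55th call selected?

82843

k = 149744/98 = 1528
55th selection = r + (55−1)·k = 331 + 54×1528 = 331 + 82512 = 82843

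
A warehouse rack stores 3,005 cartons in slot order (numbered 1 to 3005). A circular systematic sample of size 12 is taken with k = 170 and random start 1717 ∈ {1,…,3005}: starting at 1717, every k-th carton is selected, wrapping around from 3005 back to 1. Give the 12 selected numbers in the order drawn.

1717, 1887, 2057, 2227, 2397, 2567, 2737, 2907, 72, 242, 412, 582

Selection 1: 1717
Selection 2: 1717 + 170 = 1887
Selection 3: 1887 + 170 = 2057
Selection 4: 2057 + 170 = 2227
Selection 5: 2227 + 170 = 2397
Selection 6: 2397 + 170 = 2567
Selection 7: 2567 + 170 = 2737
Selection 8: 2737 + 170 = 2907
Selection 9: 2907 + 170 = 3077 → 3077 − 3005 = 72
Selection 10: 72 + 170 = 242
Selection 11: 242 + 170 = 412
Selection 12: 412 + 170 = 582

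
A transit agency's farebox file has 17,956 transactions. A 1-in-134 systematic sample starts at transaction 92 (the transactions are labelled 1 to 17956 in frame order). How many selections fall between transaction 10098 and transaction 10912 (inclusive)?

6

k = 134
First selection ≥ 10098: 92 + ⌈(10098−92)/134⌉·134 = 92 + 75×134 = 10142
Last selection ≤ 10912: 92 + ⌊(10912−92)/134⌋·134 = 92 + 80×134 = 10812
Count = 80 − 75 + 1 = 6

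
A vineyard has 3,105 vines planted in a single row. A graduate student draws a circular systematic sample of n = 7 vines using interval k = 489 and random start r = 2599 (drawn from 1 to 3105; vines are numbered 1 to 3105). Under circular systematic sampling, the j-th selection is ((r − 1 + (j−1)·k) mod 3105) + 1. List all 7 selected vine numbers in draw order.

2599, 3088, 472, 961, 1450, 1939, 2428

Selection 1: 2599
Selection 2: 2599 + 489 = 3088
Selection 3: 3088 + 489 = 3577 → 3577 − 3105 = 472
Selection 4: 472 + 489 = 961
Selection 5: 961 + 489 = 1450
Selection 6: 1450 + 489 = 1939
Selection 7: 1939 + 489 = 2428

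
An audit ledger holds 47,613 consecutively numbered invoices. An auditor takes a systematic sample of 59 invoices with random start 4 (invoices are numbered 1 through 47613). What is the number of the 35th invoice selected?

27442

k = 47613/59 = 807
35th selection = r + (35−1)·k = 4 + 34×807 = 4 + 27438 = 27442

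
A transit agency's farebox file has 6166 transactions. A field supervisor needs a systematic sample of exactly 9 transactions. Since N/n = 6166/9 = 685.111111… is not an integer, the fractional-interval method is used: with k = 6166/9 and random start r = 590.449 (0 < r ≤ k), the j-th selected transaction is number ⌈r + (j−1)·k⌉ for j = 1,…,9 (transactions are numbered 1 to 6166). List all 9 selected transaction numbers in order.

591, 1276, 1961, 2646, 3331, 4017, 4702, 5387, 6072

j=1: r + 0k = 590.449 → ⌈·⌉ = 591
j=2: r + 1k = 1275.560111… → ⌈·⌉ = 1276
j=3: r + 2k = 1960.671222… → ⌈·⌉ = 1961
j=4: r + 3k = 2645.782333… → ⌈·⌉ = 2646
j=5: r + 4k = 3330.893444… → ⌈·⌉ = 3331
j=6: r + 5k = 4016.004555… → ⌈·⌉ = 4017
j=7: r + 6k = 4701.115666… → ⌈·⌉ = 4702
j=8: r + 7k = 5386.226777… → ⌈·⌉ = 5387
j=9: r + 8k = 6071.337888… → ⌈·⌉ = 6072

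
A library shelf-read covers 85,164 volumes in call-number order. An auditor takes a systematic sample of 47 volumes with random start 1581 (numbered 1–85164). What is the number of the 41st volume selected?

74061

k = 85164/47 = 1812
41st selection = r + (41−1)·k = 1581 + 40×1812 = 1581 + 72480 = 74061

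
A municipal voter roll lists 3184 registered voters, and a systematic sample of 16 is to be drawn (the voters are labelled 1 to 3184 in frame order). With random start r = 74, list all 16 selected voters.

k = N/n = 3184/16 = 199
voter 1: 74
voter 2: 74 + 199 = 273
voter 3: 273 + 199 = 472
voter 4: 472 + 199 = 671
voter 5: 671 + 199 = 870
voter 6: 870 + 199 = 1069
voter 7: 1069 + 199 = 1268
voter 8: 1268 + 199 = 1467
voter 9: 1467 + 199 = 1666
voter 10: 1666 + 199 = 1865
voter 11: 1865 + 199 = 2064
voter 12: 2064 + 199 = 2263
voter 13: 2263 + 199 = 2462
voter 14: 2462 + 199 = 2661
voter 15: 2661 + 199 = 2860
voter 16: 2860 + 199 = 3059

74, 273, 472, 671, 870, 1069, 1268, 1467, 1666, 1865, 2064, 2263, 2462, 2661, 2860, 3059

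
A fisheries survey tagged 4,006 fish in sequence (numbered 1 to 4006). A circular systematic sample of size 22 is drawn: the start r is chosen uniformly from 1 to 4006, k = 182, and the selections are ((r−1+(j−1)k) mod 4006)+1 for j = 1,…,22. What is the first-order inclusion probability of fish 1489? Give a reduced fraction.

11/2003

For each position j, as r ranges over 1…4006 the j-th selection hits every fish exactly once, so fish 1489 is selected for exactly 22 of the 4006 starts.
Inclusion probability = 22/4006 = 11/2003.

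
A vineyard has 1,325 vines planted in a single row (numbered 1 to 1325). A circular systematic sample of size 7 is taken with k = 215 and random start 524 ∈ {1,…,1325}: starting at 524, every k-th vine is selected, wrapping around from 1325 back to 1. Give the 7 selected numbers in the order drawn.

524, 739, 954, 1169, 59, 274, 489

Selection 1: 524
Selection 2: 524 + 215 = 739
Selection 3: 739 + 215 = 954
Selection 4: 954 + 215 = 1169
Selection 5: 1169 + 215 = 1384 → 1384 − 1325 = 59
Selection 6: 59 + 215 = 274
Selection 7: 274 + 215 = 489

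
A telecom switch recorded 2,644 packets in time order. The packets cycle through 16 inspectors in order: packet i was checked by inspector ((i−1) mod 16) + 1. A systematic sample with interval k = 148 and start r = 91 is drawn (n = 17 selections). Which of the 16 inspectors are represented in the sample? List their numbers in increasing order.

Consecutive selections differ by k = 148, so their inspector numbers differ by 148 mod 16 = 4.
gcd(148, 16) = 4, so the sample visits 16/4 = 4 distinct residues mod 16.
Start 91 is inspector 11; the inspectors hit are 3, 7, 11, 15.

3, 7, 11, 15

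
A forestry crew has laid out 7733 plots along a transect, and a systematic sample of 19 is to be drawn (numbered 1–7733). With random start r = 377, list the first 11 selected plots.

k = N/n = 7733/19 = 407
plot 1: 377
plot 2: 377 + 407 = 784
plot 3: 784 + 407 = 1191
plot 4: 1191 + 407 = 1598
plot 5: 1598 + 407 = 2005
plot 6: 2005 + 407 = 2412
plot 7: 2412 + 407 = 2819
plot 8: 2819 + 407 = 3226
plot 9: 3226 + 407 = 3633
plot 10: 3633 + 407 = 4040
plot 11: 4040 + 407 = 4447

377, 784, 1191, 1598, 2005, 2412, 2819, 3226, 3633, 4040, 4447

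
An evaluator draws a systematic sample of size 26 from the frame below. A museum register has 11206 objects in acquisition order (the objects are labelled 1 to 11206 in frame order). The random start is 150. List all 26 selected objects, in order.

150, 581, 1012, 1443, 1874, 2305, 2736, 3167, 3598, 4029, 4460, 4891, 5322, 5753, 6184, 6615, 7046, 7477, 7908, 8339, 8770, 9201, 9632, 10063, 10494, 10925

k = N/n = 11206/26 = 431
object 1: 150
object 2: 150 + 431 = 581
object 3: 581 + 431 = 1012
object 4: 1012 + 431 = 1443
object 5: 1443 + 431 = 1874
object 6: 1874 + 431 = 2305
object 7: 2305 + 431 = 2736
object 8: 2736 + 431 = 3167
object 9: 3167 + 431 = 3598
object 10: 3598 + 431 = 4029
object 11: 4029 + 431 = 4460
object 12: 4460 + 431 = 4891
object 13: 4891 + 431 = 5322
object 14: 5322 + 431 = 5753
object 15: 5753 + 431 = 6184
object 16: 6184 + 431 = 6615
object 17: 6615 + 431 = 7046
object 18: 7046 + 431 = 7477
object 19: 7477 + 431 = 7908
object 20: 7908 + 431 = 8339
object 21: 8339 + 431 = 8770
object 22: 8770 + 431 = 9201
object 23: 9201 + 431 = 9632
object 24: 9632 + 431 = 10063
object 25: 10063 + 431 = 10494
object 26: 10494 + 431 = 10925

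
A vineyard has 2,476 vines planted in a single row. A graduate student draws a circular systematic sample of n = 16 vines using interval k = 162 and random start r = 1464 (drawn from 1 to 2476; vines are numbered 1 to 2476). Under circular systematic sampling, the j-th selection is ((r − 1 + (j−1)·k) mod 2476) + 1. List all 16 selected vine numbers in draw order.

1464, 1626, 1788, 1950, 2112, 2274, 2436, 122, 284, 446, 608, 770, 932, 1094, 1256, 1418

Selection 1: 1464
Selection 2: 1464 + 162 = 1626
Selection 3: 1626 + 162 = 1788
Selection 4: 1788 + 162 = 1950
Selection 5: 1950 + 162 = 2112
Selection 6: 2112 + 162 = 2274
Selection 7: 2274 + 162 = 2436
Selection 8: 2436 + 162 = 2598 → 2598 − 2476 = 122
Selection 9: 122 + 162 = 284
Selection 10: 284 + 162 = 446
Selection 11: 446 + 162 = 608
Selection 12: 608 + 162 = 770
Selection 13: 770 + 162 = 932
Selection 14: 932 + 162 = 1094
Selection 15: 1094 + 162 = 1256
Selection 16: 1256 + 162 = 1418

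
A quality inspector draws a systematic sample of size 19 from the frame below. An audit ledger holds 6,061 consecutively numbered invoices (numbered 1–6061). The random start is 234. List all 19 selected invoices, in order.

k = N/n = 6061/19 = 319
invoice 1: 234
invoice 2: 234 + 319 = 553
invoice 3: 553 + 319 = 872
invoice 4: 872 + 319 = 1191
invoice 5: 1191 + 319 = 1510
invoice 6: 1510 + 319 = 1829
invoice 7: 1829 + 319 = 2148
invoice 8: 2148 + 319 = 2467
invoice 9: 2467 + 319 = 2786
invoice 10: 2786 + 319 = 3105
invoice 11: 3105 + 319 = 3424
invoice 12: 3424 + 319 = 3743
invoice 13: 3743 + 319 = 4062
invoice 14: 4062 + 319 = 4381
invoice 15: 4381 + 319 = 4700
invoice 16: 4700 + 319 = 5019
invoice 17: 5019 + 319 = 5338
invoice 18: 5338 + 319 = 5657
invoice 19: 5657 + 319 = 5976

234, 553, 872, 1191, 1510, 1829, 2148, 2467, 2786, 3105, 3424, 3743, 4062, 4381, 4700, 5019, 5338, 5657, 5976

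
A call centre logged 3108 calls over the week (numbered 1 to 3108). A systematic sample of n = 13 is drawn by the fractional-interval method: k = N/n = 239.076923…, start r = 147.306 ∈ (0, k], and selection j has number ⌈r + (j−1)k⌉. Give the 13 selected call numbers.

j=1: r + 0k = 147.306 → ⌈·⌉ = 148
j=2: r + 1k = 386.382923… → ⌈·⌉ = 387
j=3: r + 2k = 625.459846… → ⌈·⌉ = 626
j=4: r + 3k = 864.536769… → ⌈·⌉ = 865
j=5: r + 4k = 1103.613692… → ⌈·⌉ = 1104
j=6: r + 5k = 1342.690615… → ⌈·⌉ = 1343
j=7: r + 6k = 1581.767538… → ⌈·⌉ = 1582
j=8: r + 7k = 1820.844461… → ⌈·⌉ = 1821
j=9: r + 8k = 2059.921384… → ⌈·⌉ = 2060
j=10: r + 9k = 2298.998307… → ⌈·⌉ = 2299
j=11: r + 10k = 2538.075230… → ⌈·⌉ = 2539
j=12: r + 11k = 2777.152153… → ⌈·⌉ = 2778
j=13: r + 12k = 3016.229076… → ⌈·⌉ = 3017

148, 387, 626, 865, 1104, 1343, 1582, 1821, 2060, 2299, 2539, 2778, 3017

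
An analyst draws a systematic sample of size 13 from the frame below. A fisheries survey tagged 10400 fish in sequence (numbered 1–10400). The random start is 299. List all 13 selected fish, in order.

k = N/n = 10400/13 = 800
fish 1: 299
fish 2: 299 + 800 = 1099
fish 3: 1099 + 800 = 1899
fish 4: 1899 + 800 = 2699
fish 5: 2699 + 800 = 3499
fish 6: 3499 + 800 = 4299
fish 7: 4299 + 800 = 5099
fish 8: 5099 + 800 = 5899
fish 9: 5899 + 800 = 6699
fish 10: 6699 + 800 = 7499
fish 11: 7499 + 800 = 8299
fish 12: 8299 + 800 = 9099
fish 13: 9099 + 800 = 9899

299, 1099, 1899, 2699, 3499, 4299, 5099, 5899, 6699, 7499, 8299, 9099, 9899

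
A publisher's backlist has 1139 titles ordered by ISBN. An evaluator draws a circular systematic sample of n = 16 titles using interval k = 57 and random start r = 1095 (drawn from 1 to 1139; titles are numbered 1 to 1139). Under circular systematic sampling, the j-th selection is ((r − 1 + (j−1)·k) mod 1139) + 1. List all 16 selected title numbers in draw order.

Selection 1: 1095
Selection 2: 1095 + 57 = 1152 → 1152 − 1139 = 13
Selection 3: 13 + 57 = 70
Selection 4: 70 + 57 = 127
Selection 5: 127 + 57 = 184
Selection 6: 184 + 57 = 241
Selection 7: 241 + 57 = 298
Selection 8: 298 + 57 = 355
Selection 9: 355 + 57 = 412
Selection 10: 412 + 57 = 469
Selection 11: 469 + 57 = 526
Selection 12: 526 + 57 = 583
Selection 13: 583 + 57 = 640
Selection 14: 640 + 57 = 697
Selection 15: 697 + 57 = 754
Selection 16: 754 + 57 = 811

1095, 13, 70, 127, 184, 241, 298, 355, 412, 469, 526, 583, 640, 697, 754, 811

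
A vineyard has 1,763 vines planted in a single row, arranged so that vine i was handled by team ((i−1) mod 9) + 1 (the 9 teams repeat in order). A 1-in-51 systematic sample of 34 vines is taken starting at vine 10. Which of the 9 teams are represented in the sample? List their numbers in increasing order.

1, 4, 7

Consecutive selections differ by k = 51, so their team numbers differ by 51 mod 9 = 6.
gcd(51, 9) = 3, so the sample visits 9/3 = 3 distinct residues mod 9.
Start 10 is team 1; the teams hit are 1, 4, 7.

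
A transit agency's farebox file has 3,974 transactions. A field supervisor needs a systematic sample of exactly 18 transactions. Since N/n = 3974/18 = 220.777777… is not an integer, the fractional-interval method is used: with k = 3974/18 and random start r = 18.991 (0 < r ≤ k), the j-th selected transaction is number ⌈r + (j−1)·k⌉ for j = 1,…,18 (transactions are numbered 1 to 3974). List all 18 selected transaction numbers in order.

j=1: r + 0k = 18.991 → ⌈·⌉ = 19
j=2: r + 1k = 239.768777… → ⌈·⌉ = 240
j=3: r + 2k = 460.546555… → ⌈·⌉ = 461
j=4: r + 3k = 681.324333… → ⌈·⌉ = 682
j=5: r + 4k = 902.102111… → ⌈·⌉ = 903
j=6: r + 5k = 1122.879888… → ⌈·⌉ = 1123
j=7: r + 6k = 1343.657666… → ⌈·⌉ = 1344
j=8: r + 7k = 1564.435444… → ⌈·⌉ = 1565
j=9: r + 8k = 1785.213222… → ⌈·⌉ = 1786
j=10: r + 9k = 2005.991 → ⌈·⌉ = 2006
j=11: r + 10k = 2226.768777… → ⌈·⌉ = 2227
j=12: r + 11k = 2447.546555… → ⌈·⌉ = 2448
j=13: r + 12k = 2668.324333… → ⌈·⌉ = 2669
j=14: r + 13k = 2889.102111… → ⌈·⌉ = 2890
j=15: r + 14k = 3109.879888… → ⌈·⌉ = 3110
j=16: r + 15k = 3330.657666… → ⌈·⌉ = 3331
j=17: r + 16k = 3551.435444… → ⌈·⌉ = 3552
j=18: r + 17k = 3772.213222… → ⌈·⌉ = 3773

19, 240, 461, 682, 903, 1123, 1344, 1565, 1786, 2006, 2227, 2448, 2669, 2890, 3110, 3331, 3552, 3773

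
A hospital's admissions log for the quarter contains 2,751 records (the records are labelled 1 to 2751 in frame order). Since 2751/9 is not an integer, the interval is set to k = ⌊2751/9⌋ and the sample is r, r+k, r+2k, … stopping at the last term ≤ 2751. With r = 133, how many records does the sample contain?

9

k = ⌊2751/9⌋ = 305
Achieved size = ⌊(2751 − 133)/305⌋ + 1 = ⌊2618/305⌋ + 1 = 8 + 1 = 9
(last selection: 133 + 8×305 = 2573 ≤ 2751; next would be 2878 > 2751)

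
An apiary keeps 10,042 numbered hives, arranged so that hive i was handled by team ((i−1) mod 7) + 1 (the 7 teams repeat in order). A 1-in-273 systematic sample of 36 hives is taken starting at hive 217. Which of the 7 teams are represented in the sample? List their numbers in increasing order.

7

Consecutive selections differ by k = 273, so their team numbers differ by 273 mod 7 = 0.
gcd(273, 7) = 7, so the sample visits 7/7 = 1 distinct residues mod 7.
Start 217 is team 7; the teams hit are 7.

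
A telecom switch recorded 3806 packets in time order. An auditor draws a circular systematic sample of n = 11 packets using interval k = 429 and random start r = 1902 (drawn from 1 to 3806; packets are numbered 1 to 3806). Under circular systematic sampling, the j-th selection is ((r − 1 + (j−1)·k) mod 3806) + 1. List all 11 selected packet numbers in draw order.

Selection 1: 1902
Selection 2: 1902 + 429 = 2331
Selection 3: 2331 + 429 = 2760
Selection 4: 2760 + 429 = 3189
Selection 5: 3189 + 429 = 3618
Selection 6: 3618 + 429 = 4047 → 4047 − 3806 = 241
Selection 7: 241 + 429 = 670
Selection 8: 670 + 429 = 1099
Selection 9: 1099 + 429 = 1528
Selection 10: 1528 + 429 = 1957
Selection 11: 1957 + 429 = 2386

1902, 2331, 2760, 3189, 3618, 241, 670, 1099, 1528, 1957, 2386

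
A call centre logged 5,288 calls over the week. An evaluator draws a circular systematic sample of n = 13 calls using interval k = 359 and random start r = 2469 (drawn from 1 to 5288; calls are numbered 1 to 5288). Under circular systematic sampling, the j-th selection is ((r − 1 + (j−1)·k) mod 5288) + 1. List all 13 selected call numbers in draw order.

2469, 2828, 3187, 3546, 3905, 4264, 4623, 4982, 53, 412, 771, 1130, 1489

Selection 1: 2469
Selection 2: 2469 + 359 = 2828
Selection 3: 2828 + 359 = 3187
Selection 4: 3187 + 359 = 3546
Selection 5: 3546 + 359 = 3905
Selection 6: 3905 + 359 = 4264
Selection 7: 4264 + 359 = 4623
Selection 8: 4623 + 359 = 4982
Selection 9: 4982 + 359 = 5341 → 5341 − 5288 = 53
Selection 10: 53 + 359 = 412
Selection 11: 412 + 359 = 771
Selection 12: 771 + 359 = 1130
Selection 13: 1130 + 359 = 1489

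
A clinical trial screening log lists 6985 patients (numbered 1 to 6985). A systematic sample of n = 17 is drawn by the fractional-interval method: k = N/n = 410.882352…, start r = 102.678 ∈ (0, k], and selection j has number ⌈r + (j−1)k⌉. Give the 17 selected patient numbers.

103, 514, 925, 1336, 1747, 2158, 2568, 2979, 3390, 3801, 4212, 4623, 5034, 5445, 5856, 6266, 6677

j=1: r + 0k = 102.678 → ⌈·⌉ = 103
j=2: r + 1k = 513.560352… → ⌈·⌉ = 514
j=3: r + 2k = 924.442705… → ⌈·⌉ = 925
j=4: r + 3k = 1335.325058… → ⌈·⌉ = 1336
j=5: r + 4k = 1746.207411… → ⌈·⌉ = 1747
j=6: r + 5k = 2157.089764… → ⌈·⌉ = 2158
j=7: r + 6k = 2567.972117… → ⌈·⌉ = 2568
j=8: r + 7k = 2978.854470… → ⌈·⌉ = 2979
j=9: r + 8k = 3389.736823… → ⌈·⌉ = 3390
j=10: r + 9k = 3800.619176… → ⌈·⌉ = 3801
j=11: r + 10k = 4211.501529… → ⌈·⌉ = 4212
j=12: r + 11k = 4622.383882… → ⌈·⌉ = 4623
j=13: r + 12k = 5033.266235… → ⌈·⌉ = 5034
j=14: r + 13k = 5444.148588… → ⌈·⌉ = 5445
j=15: r + 14k = 5855.030941… → ⌈·⌉ = 5856
j=16: r + 15k = 6265.913294… → ⌈·⌉ = 6266
j=17: r + 16k = 6676.795647… → ⌈·⌉ = 6677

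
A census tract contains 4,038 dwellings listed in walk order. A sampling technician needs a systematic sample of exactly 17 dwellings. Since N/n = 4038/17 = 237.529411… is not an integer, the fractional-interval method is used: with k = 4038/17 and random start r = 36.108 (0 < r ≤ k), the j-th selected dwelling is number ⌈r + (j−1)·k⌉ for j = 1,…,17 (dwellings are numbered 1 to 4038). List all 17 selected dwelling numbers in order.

37, 274, 512, 749, 987, 1224, 1462, 1699, 1937, 2174, 2412, 2649, 2887, 3124, 3362, 3600, 3837

j=1: r + 0k = 36.108 → ⌈·⌉ = 37
j=2: r + 1k = 273.637411… → ⌈·⌉ = 274
j=3: r + 2k = 511.166823… → ⌈·⌉ = 512
j=4: r + 3k = 748.696235… → ⌈·⌉ = 749
j=5: r + 4k = 986.225647… → ⌈·⌉ = 987
j=6: r + 5k = 1223.755058… → ⌈·⌉ = 1224
j=7: r + 6k = 1461.284470… → ⌈·⌉ = 1462
j=8: r + 7k = 1698.813882… → ⌈·⌉ = 1699
j=9: r + 8k = 1936.343294… → ⌈·⌉ = 1937
j=10: r + 9k = 2173.872705… → ⌈·⌉ = 2174
j=11: r + 10k = 2411.402117… → ⌈·⌉ = 2412
j=12: r + 11k = 2648.931529… → ⌈·⌉ = 2649
j=13: r + 12k = 2886.460941… → ⌈·⌉ = 2887
j=14: r + 13k = 3123.990352… → ⌈·⌉ = 3124
j=15: r + 14k = 3361.519764… → ⌈·⌉ = 3362
j=16: r + 15k = 3599.049176… → ⌈·⌉ = 3600
j=17: r + 16k = 3836.578588… → ⌈·⌉ = 3837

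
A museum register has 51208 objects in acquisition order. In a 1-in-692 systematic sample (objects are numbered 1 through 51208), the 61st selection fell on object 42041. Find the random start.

k = 692
r = 42041 − (61−1)×692 = 42041 − 41520 = 521

521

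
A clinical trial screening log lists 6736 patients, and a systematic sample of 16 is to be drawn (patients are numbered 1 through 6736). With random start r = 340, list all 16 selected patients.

k = N/n = 6736/16 = 421
patient 1: 340
patient 2: 340 + 421 = 761
patient 3: 761 + 421 = 1182
patient 4: 1182 + 421 = 1603
patient 5: 1603 + 421 = 2024
patient 6: 2024 + 421 = 2445
patient 7: 2445 + 421 = 2866
patient 8: 2866 + 421 = 3287
patient 9: 3287 + 421 = 3708
patient 10: 3708 + 421 = 4129
patient 11: 4129 + 421 = 4550
patient 12: 4550 + 421 = 4971
patient 13: 4971 + 421 = 5392
patient 14: 5392 + 421 = 5813
patient 15: 5813 + 421 = 6234
patient 16: 6234 + 421 = 6655

340, 761, 1182, 1603, 2024, 2445, 2866, 3287, 3708, 4129, 4550, 4971, 5392, 5813, 6234, 6655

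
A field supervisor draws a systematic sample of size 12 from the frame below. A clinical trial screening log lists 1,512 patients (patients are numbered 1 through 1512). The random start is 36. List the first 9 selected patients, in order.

36, 162, 288, 414, 540, 666, 792, 918, 1044

k = N/n = 1512/12 = 126
patient 1: 36
patient 2: 36 + 126 = 162
patient 3: 162 + 126 = 288
patient 4: 288 + 126 = 414
patient 5: 414 + 126 = 540
patient 6: 540 + 126 = 666
patient 7: 666 + 126 = 792
patient 8: 792 + 126 = 918
patient 9: 918 + 126 = 1044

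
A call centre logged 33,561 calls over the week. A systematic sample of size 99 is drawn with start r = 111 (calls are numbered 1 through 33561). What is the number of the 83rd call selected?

k = 33561/99 = 339
83rd selection = r + (83−1)·k = 111 + 82×339 = 111 + 27798 = 27909

27909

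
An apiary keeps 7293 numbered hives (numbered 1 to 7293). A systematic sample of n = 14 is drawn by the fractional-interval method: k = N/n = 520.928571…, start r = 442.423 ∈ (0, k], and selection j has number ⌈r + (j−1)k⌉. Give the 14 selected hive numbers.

443, 964, 1485, 2006, 2527, 3048, 3568, 4089, 4610, 5131, 5652, 6173, 6694, 7215

j=1: r + 0k = 442.423 → ⌈·⌉ = 443
j=2: r + 1k = 963.351571… → ⌈·⌉ = 964
j=3: r + 2k = 1484.280142… → ⌈·⌉ = 1485
j=4: r + 3k = 2005.208714… → ⌈·⌉ = 2006
j=5: r + 4k = 2526.137285… → ⌈·⌉ = 2527
j=6: r + 5k = 3047.065857… → ⌈·⌉ = 3048
j=7: r + 6k = 3567.994428… → ⌈·⌉ = 3568
j=8: r + 7k = 4088.923 → ⌈·⌉ = 4089
j=9: r + 8k = 4609.851571… → ⌈·⌉ = 4610
j=10: r + 9k = 5130.780142… → ⌈·⌉ = 5131
j=11: r + 10k = 5651.708714… → ⌈·⌉ = 5652
j=12: r + 11k = 6172.637285… → ⌈·⌉ = 6173
j=13: r + 12k = 6693.565857… → ⌈·⌉ = 6694
j=14: r + 13k = 7214.494428… → ⌈·⌉ = 7215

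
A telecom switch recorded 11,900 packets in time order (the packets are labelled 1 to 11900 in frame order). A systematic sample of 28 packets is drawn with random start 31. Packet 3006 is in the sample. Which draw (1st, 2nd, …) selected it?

k = 11900/28 = 425
position = (3006 − 31)/425 + 1 = 2975/425 + 1 = 7 + 1 = 8

8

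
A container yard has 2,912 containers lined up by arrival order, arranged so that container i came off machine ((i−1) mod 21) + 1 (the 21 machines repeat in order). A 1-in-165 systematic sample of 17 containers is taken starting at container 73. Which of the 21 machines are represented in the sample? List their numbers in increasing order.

1, 4, 7, 10, 13, 16, 19

Consecutive selections differ by k = 165, so their machine numbers differ by 165 mod 21 = 18.
gcd(165, 21) = 3, so the sample visits 21/3 = 7 distinct residues mod 21.
Start 73 is machine 10; the machines hit are 1, 4, 7, 10, 13, 16, 19.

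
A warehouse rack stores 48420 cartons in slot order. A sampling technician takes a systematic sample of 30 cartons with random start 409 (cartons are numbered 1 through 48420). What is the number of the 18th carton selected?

27847

k = 48420/30 = 1614
18th selection = r + (18−1)·k = 409 + 17×1614 = 409 + 27438 = 27847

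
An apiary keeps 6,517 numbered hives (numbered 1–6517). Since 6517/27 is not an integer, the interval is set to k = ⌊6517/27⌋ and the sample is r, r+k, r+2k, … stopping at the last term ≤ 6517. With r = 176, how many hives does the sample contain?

27

k = ⌊6517/27⌋ = 241
Achieved size = ⌊(6517 − 176)/241⌋ + 1 = ⌊6341/241⌋ + 1 = 26 + 1 = 27
(last selection: 176 + 26×241 = 6442 ≤ 6517; next would be 6683 > 6517)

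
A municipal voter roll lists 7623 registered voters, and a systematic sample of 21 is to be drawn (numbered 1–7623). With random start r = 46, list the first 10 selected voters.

46, 409, 772, 1135, 1498, 1861, 2224, 2587, 2950, 3313

k = N/n = 7623/21 = 363
voter 1: 46
voter 2: 46 + 363 = 409
voter 3: 409 + 363 = 772
voter 4: 772 + 363 = 1135
voter 5: 1135 + 363 = 1498
voter 6: 1498 + 363 = 1861
voter 7: 1861 + 363 = 2224
voter 8: 2224 + 363 = 2587
voter 9: 2587 + 363 = 2950
voter 10: 2950 + 363 = 3313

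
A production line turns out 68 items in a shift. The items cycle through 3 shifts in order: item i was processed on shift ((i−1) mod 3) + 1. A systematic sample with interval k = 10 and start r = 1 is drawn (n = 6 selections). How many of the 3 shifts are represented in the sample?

Consecutive selections differ by k = 10, so their shift numbers differ by 10 mod 3 = 1.
gcd(10, 3) = 1, so the sample visits 3/1 = 3 distinct residues mod 3.
Start 1 is shift 1; the shifts hit are 1, 2, 3.

3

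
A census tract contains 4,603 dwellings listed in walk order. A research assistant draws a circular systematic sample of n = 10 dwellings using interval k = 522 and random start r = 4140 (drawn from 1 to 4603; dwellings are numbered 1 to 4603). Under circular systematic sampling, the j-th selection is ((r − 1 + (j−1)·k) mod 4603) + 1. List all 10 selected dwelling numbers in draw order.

4140, 59, 581, 1103, 1625, 2147, 2669, 3191, 3713, 4235

Selection 1: 4140
Selection 2: 4140 + 522 = 4662 → 4662 − 4603 = 59
Selection 3: 59 + 522 = 581
Selection 4: 581 + 522 = 1103
Selection 5: 1103 + 522 = 1625
Selection 6: 1625 + 522 = 2147
Selection 7: 2147 + 522 = 2669
Selection 8: 2669 + 522 = 3191
Selection 9: 3191 + 522 = 3713
Selection 10: 3713 + 522 = 4235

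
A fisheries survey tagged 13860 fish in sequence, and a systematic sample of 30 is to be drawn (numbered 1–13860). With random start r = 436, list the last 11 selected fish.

9214, 9676, 10138, 10600, 11062, 11524, 11986, 12448, 12910, 13372, 13834

k = N/n = 13860/30 = 462
20th selection = 436 + 19×462 = 9214
21st: 9214 + 462 = 9676
22nd: 9676 + 462 = 10138
23rd: 10138 + 462 = 10600
24th: 10600 + 462 = 11062
25th: 11062 + 462 = 11524
26th: 11524 + 462 = 11986
27th: 11986 + 462 = 12448
28th: 12448 + 462 = 12910
29th: 12910 + 462 = 13372
30th: 13372 + 462 = 13834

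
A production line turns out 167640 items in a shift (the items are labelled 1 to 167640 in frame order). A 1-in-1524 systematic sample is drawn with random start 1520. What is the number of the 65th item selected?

99056

k = 1524
65th selection = r + (65−1)·k = 1520 + 64×1524 = 1520 + 97536 = 99056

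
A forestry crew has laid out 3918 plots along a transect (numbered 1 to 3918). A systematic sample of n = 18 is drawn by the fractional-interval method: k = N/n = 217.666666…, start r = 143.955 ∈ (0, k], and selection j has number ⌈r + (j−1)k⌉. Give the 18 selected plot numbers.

144, 362, 580, 797, 1015, 1233, 1450, 1668, 1886, 2103, 2321, 2539, 2756, 2974, 3192, 3409, 3627, 3845

j=1: r + 0k = 143.955 → ⌈·⌉ = 144
j=2: r + 1k = 361.621666… → ⌈·⌉ = 362
j=3: r + 2k = 579.288333… → ⌈·⌉ = 580
j=4: r + 3k = 796.955 → ⌈·⌉ = 797
j=5: r + 4k = 1014.621666… → ⌈·⌉ = 1015
j=6: r + 5k = 1232.288333… → ⌈·⌉ = 1233
j=7: r + 6k = 1449.955 → ⌈·⌉ = 1450
j=8: r + 7k = 1667.621666… → ⌈·⌉ = 1668
j=9: r + 8k = 1885.288333… → ⌈·⌉ = 1886
j=10: r + 9k = 2102.955 → ⌈·⌉ = 2103
j=11: r + 10k = 2320.621666… → ⌈·⌉ = 2321
j=12: r + 11k = 2538.288333… → ⌈·⌉ = 2539
j=13: r + 12k = 2755.955 → ⌈·⌉ = 2756
j=14: r + 13k = 2973.621666… → ⌈·⌉ = 2974
j=15: r + 14k = 3191.288333… → ⌈·⌉ = 3192
j=16: r + 15k = 3408.955 → ⌈·⌉ = 3409
j=17: r + 16k = 3626.621666… → ⌈·⌉ = 3627
j=18: r + 17k = 3844.288333… → ⌈·⌉ = 3845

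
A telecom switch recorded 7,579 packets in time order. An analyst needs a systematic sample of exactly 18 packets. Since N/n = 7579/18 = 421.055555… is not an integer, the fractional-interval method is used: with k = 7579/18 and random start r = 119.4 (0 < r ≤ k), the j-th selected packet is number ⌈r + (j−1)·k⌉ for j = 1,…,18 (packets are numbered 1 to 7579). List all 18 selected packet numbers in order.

j=1: r + 0k = 119.4 → ⌈·⌉ = 120
j=2: r + 1k = 540.455555… → ⌈·⌉ = 541
j=3: r + 2k = 961.511111… → ⌈·⌉ = 962
j=4: r + 3k = 1382.566666… → ⌈·⌉ = 1383
j=5: r + 4k = 1803.622222… → ⌈·⌉ = 1804
j=6: r + 5k = 2224.677777… → ⌈·⌉ = 2225
j=7: r + 6k = 2645.733333… → ⌈·⌉ = 2646
j=8: r + 7k = 3066.788888… → ⌈·⌉ = 3067
j=9: r + 8k = 3487.844444… → ⌈·⌉ = 3488
j=10: r + 9k = 3908.9 → ⌈·⌉ = 3909
j=11: r + 10k = 4329.955555… → ⌈·⌉ = 4330
j=12: r + 11k = 4751.011111… → ⌈·⌉ = 4752
j=13: r + 12k = 5172.066666… → ⌈·⌉ = 5173
j=14: r + 13k = 5593.122222… → ⌈·⌉ = 5594
j=15: r + 14k = 6014.177777… → ⌈·⌉ = 6015
j=16: r + 15k = 6435.233333… → ⌈·⌉ = 6436
j=17: r + 16k = 6856.288888… → ⌈·⌉ = 6857
j=18: r + 17k = 7277.344444… → ⌈·⌉ = 7278

120, 541, 962, 1383, 1804, 2225, 2646, 3067, 3488, 3909, 4330, 4752, 5173, 5594, 6015, 6436, 6857, 7278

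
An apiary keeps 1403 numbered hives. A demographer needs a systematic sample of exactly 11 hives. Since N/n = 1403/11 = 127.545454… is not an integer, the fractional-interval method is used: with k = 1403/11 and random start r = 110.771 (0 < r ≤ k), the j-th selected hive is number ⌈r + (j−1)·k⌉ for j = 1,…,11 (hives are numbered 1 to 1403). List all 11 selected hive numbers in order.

111, 239, 366, 494, 621, 749, 877, 1004, 1132, 1259, 1387

j=1: r + 0k = 110.771 → ⌈·⌉ = 111
j=2: r + 1k = 238.316454… → ⌈·⌉ = 239
j=3: r + 2k = 365.861909… → ⌈·⌉ = 366
j=4: r + 3k = 493.407363… → ⌈·⌉ = 494
j=5: r + 4k = 620.952818… → ⌈·⌉ = 621
j=6: r + 5k = 748.498272… → ⌈·⌉ = 749
j=7: r + 6k = 876.043727… → ⌈·⌉ = 877
j=8: r + 7k = 1003.589181… → ⌈·⌉ = 1004
j=9: r + 8k = 1131.134636… → ⌈·⌉ = 1132
j=10: r + 9k = 1258.680090… → ⌈·⌉ = 1259
j=11: r + 10k = 1386.225545… → ⌈·⌉ = 1387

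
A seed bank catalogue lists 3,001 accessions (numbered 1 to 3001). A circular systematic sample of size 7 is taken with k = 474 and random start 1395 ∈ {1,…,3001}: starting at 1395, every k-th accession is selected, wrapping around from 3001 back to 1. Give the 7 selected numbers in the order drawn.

Selection 1: 1395
Selection 2: 1395 + 474 = 1869
Selection 3: 1869 + 474 = 2343
Selection 4: 2343 + 474 = 2817
Selection 5: 2817 + 474 = 3291 → 3291 − 3001 = 290
Selection 6: 290 + 474 = 764
Selection 7: 764 + 474 = 1238

1395, 1869, 2343, 2817, 290, 764, 1238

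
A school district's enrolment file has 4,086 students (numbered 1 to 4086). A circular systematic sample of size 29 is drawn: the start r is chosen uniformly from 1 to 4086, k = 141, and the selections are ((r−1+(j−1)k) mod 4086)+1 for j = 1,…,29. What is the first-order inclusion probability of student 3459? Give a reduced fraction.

For each position j, as r ranges over 1…4086 the j-th selection hits every student exactly once, so student 3459 is selected for exactly 29 of the 4086 starts.
Inclusion probability = 29/4086.

29/4086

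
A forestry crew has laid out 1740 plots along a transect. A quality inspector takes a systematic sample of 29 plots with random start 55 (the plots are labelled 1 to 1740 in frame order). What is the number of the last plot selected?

k = 1740/29 = 60
29th selection = r + (29−1)·k = 55 + 28×60 = 55 + 1680 = 1735

1735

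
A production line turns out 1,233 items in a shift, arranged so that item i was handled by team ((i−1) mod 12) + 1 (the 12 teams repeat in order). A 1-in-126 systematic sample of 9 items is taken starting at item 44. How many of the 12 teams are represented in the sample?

2

Consecutive selections differ by k = 126, so their team numbers differ by 126 mod 12 = 6.
gcd(126, 12) = 6, so the sample visits 12/6 = 2 distinct residues mod 12.
Start 44 is team 8; the teams hit are 2, 8.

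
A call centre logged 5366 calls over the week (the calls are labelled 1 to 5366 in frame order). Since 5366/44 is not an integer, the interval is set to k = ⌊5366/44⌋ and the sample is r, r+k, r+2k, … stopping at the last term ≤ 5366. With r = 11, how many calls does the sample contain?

45

k = ⌊5366/44⌋ = 121
Achieved size = ⌊(5366 − 11)/121⌋ + 1 = ⌊5355/121⌋ + 1 = 44 + 1 = 45
(last selection: 11 + 44×121 = 5335 ≤ 5366; next would be 5456 > 5366)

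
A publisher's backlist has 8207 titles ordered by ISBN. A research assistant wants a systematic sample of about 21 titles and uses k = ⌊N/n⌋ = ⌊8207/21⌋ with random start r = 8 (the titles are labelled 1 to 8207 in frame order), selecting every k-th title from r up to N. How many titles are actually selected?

k = ⌊8207/21⌋ = 390
Achieved size = ⌊(8207 − 8)/390⌋ + 1 = ⌊8199/390⌋ + 1 = 21 + 1 = 22
(last selection: 8 + 21×390 = 8198 ≤ 8207; next would be 8588 > 8207)

22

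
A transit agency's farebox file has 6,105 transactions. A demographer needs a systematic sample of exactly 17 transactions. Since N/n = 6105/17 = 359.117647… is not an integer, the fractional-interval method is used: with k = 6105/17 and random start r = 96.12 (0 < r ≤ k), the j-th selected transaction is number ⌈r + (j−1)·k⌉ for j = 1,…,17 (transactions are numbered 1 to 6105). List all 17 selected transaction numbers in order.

j=1: r + 0k = 96.12 → ⌈·⌉ = 97
j=2: r + 1k = 455.237647… → ⌈·⌉ = 456
j=3: r + 2k = 814.355294… → ⌈·⌉ = 815
j=4: r + 3k = 1173.472941… → ⌈·⌉ = 1174
j=5: r + 4k = 1532.590588… → ⌈·⌉ = 1533
j=6: r + 5k = 1891.708235… → ⌈·⌉ = 1892
j=7: r + 6k = 2250.825882… → ⌈·⌉ = 2251
j=8: r + 7k = 2609.943529… → ⌈·⌉ = 2610
j=9: r + 8k = 2969.061176… → ⌈·⌉ = 2970
j=10: r + 9k = 3328.178823… → ⌈·⌉ = 3329
j=11: r + 10k = 3687.296470… → ⌈·⌉ = 3688
j=12: r + 11k = 4046.414117… → ⌈·⌉ = 4047
j=13: r + 12k = 4405.531764… → ⌈·⌉ = 4406
j=14: r + 13k = 4764.649411… → ⌈·⌉ = 4765
j=15: r + 14k = 5123.767058… → ⌈·⌉ = 5124
j=16: r + 15k = 5482.884705… → ⌈·⌉ = 5483
j=17: r + 16k = 5842.002352… → ⌈·⌉ = 5843

97, 456, 815, 1174, 1533, 1892, 2251, 2610, 2970, 3329, 3688, 4047, 4406, 4765, 5124, 5483, 5843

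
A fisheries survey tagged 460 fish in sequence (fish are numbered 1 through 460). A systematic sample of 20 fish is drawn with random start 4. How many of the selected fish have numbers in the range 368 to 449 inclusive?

k = 460/20 = 23
First selection ≥ 368: 4 + ⌈(368−4)/23⌉·23 = 4 + 16×23 = 372
Last selection ≤ 449: 4 + ⌊(449−4)/23⌋·23 = 4 + 19×23 = 441
Count = 19 − 16 + 1 = 4

4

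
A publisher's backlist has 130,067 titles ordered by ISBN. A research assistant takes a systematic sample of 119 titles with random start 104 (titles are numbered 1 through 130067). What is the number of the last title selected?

129078

k = 130067/119 = 1093
119th selection = r + (119−1)·k = 104 + 118×1093 = 104 + 128974 = 129078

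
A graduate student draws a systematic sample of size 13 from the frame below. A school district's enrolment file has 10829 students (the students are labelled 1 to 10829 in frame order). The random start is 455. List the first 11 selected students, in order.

455, 1288, 2121, 2954, 3787, 4620, 5453, 6286, 7119, 7952, 8785

k = N/n = 10829/13 = 833
student 1: 455
student 2: 455 + 833 = 1288
student 3: 1288 + 833 = 2121
student 4: 2121 + 833 = 2954
student 5: 2954 + 833 = 3787
student 6: 3787 + 833 = 4620
student 7: 4620 + 833 = 5453
student 8: 5453 + 833 = 6286
student 9: 6286 + 833 = 7119
student 10: 7119 + 833 = 7952
student 11: 7952 + 833 = 8785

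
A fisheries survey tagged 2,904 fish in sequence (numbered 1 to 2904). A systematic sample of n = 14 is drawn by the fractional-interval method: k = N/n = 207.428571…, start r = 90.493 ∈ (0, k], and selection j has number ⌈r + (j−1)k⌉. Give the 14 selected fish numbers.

j=1: r + 0k = 90.493 → ⌈·⌉ = 91
j=2: r + 1k = 297.921571… → ⌈·⌉ = 298
j=3: r + 2k = 505.350142… → ⌈·⌉ = 506
j=4: r + 3k = 712.778714… → ⌈·⌉ = 713
j=5: r + 4k = 920.207285… → ⌈·⌉ = 921
j=6: r + 5k = 1127.635857… → ⌈·⌉ = 1128
j=7: r + 6k = 1335.064428… → ⌈·⌉ = 1336
j=8: r + 7k = 1542.493 → ⌈·⌉ = 1543
j=9: r + 8k = 1749.921571… → ⌈·⌉ = 1750
j=10: r + 9k = 1957.350142… → ⌈·⌉ = 1958
j=11: r + 10k = 2164.778714… → ⌈·⌉ = 2165
j=12: r + 11k = 2372.207285… → ⌈·⌉ = 2373
j=13: r + 12k = 2579.635857… → ⌈·⌉ = 2580
j=14: r + 13k = 2787.064428… → ⌈·⌉ = 2788

91, 298, 506, 713, 921, 1128, 1336, 1543, 1750, 1958, 2165, 2373, 2580, 2788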